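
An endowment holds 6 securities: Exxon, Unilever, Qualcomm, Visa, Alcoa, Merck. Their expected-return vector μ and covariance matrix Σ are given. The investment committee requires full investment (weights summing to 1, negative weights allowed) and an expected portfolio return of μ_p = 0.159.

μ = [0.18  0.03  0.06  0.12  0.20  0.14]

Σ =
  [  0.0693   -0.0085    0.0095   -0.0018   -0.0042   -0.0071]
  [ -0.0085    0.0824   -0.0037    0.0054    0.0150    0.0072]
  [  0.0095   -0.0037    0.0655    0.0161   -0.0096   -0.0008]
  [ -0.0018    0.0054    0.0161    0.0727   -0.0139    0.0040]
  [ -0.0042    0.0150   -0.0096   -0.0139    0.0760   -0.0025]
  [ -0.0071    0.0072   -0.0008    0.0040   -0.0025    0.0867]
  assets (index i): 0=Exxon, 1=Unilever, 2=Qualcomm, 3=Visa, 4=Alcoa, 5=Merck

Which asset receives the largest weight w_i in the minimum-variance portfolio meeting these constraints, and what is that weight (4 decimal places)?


x=Σ⁻¹μ = [2.9596  -0.2283  0.4533  2.1792  3.3577  1.8766]
y=Σ⁻¹𝟙 = [16.4261  9.4626  12.7713  13.1420  16.6124  12.0839]
a=μᵀx=1.748852  b=𝟙ᵀx=10.598118  c=𝟙ᵀy=80.498341  D=ac−b²=28.459628
λ₁=(c·0.159−b)/D = (80.498341·0.159−10.598118)/28.459628 = 0.077342
λ₂=(a−b·0.159)/D = (1.748852−10.598118·0.159)/28.459628 = 0.002240
w* = 0.077342·x + 0.002240·y:
  w_0 = 0.077342·2.9596 + 0.002240·16.4261 = 0.2657  (Exxon)
  w_1 = 0.077342·-0.2283 + 0.002240·9.4626 = 0.0035  (Unilever)
  w_2 = 0.077342·0.4533 + 0.002240·12.7713 = 0.0637  (Qualcomm)
  w_3 = 0.077342·2.1792 + 0.002240·13.1420 = 0.1980  (Visa)
  w_4 = 0.077342·3.3577 + 0.002240·16.6124 = 0.2969  (Alcoa)
  w_5 = 0.077342·1.8766 + 0.002240·12.0839 = 0.1722  (Merck)
Σw_i=1.0000  μᵀw=0.1590
σ²=wᵀΣw=λ₁·μ_p+λ₂ = 0.077342·0.159 + 0.002240 = 0.014537 ≈ 0.0145

Alcoa (0.2969)


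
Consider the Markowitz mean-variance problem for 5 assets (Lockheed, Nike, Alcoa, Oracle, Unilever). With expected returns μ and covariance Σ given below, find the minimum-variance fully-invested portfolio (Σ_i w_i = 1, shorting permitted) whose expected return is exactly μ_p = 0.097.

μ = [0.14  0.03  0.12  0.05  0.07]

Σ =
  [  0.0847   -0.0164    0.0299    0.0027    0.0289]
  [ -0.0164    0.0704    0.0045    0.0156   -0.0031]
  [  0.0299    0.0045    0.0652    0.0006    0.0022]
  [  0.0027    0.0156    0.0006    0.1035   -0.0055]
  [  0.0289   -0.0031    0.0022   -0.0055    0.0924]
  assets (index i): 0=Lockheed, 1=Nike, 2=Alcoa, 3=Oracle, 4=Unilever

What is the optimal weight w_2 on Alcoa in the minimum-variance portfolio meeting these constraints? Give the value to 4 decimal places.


p=Σ⁻¹μ = [1.1686  0.5513  1.2494  0.3837  0.4037]
q=Σ⁻¹𝟙 = [7.3673  13.9190  10.6161  7.7989  9.1967]
a=μᵀp=0.377512  b=𝟙ᵀp=3.756635  c=𝟙ᵀq=48.897960  D=ac−b²=4.347272
λ₁=(c·0.097−b)/D = (48.897960·0.097−3.756635)/4.347272 = 0.226916
λ₂=(a−b·0.097)/D = (0.377512−3.756635·0.097)/4.347272 = 0.003018
w* = 0.226916·p + 0.003018·q:
  w_0 = 0.226916·1.1686 + 0.003018·7.3673 = 0.2874  (Lockheed)
  w_1 = 0.226916·0.5513 + 0.003018·13.9190 = 0.1671  (Nike)
  w_2 = 0.226916·1.2494 + 0.003018·10.6161 = 0.3155  (Alcoa)
  w_3 = 0.226916·0.3837 + 0.003018·7.7989 = 0.1106  (Oracle)
  w_4 = 0.226916·0.4037 + 0.003018·9.1967 = 0.1193  (Unilever)
Σw_i=1.0000  μᵀw=0.0970
σ²=wᵀΣw=λ₁·μ_p+λ₂ = 0.226916·0.097 + 0.003018 = 0.025029 ≈ 0.0250

0.3155


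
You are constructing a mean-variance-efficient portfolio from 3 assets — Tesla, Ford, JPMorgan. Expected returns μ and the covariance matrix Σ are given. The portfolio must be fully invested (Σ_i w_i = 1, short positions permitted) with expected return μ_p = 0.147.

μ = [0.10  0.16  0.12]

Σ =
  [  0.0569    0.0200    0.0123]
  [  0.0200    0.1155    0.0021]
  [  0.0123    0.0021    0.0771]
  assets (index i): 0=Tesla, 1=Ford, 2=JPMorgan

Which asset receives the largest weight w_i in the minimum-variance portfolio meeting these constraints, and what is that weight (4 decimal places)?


x=Σ⁻¹μ = [1.0498  1.1788  1.3568]
y=Σ⁻¹𝟙 = [13.0799  6.1983  10.7147]
a=μᵀx=0.456413  b=𝟙ᵀx=3.585472  c=𝟙ᵀy=29.992816  D=ac−b²=0.833512
λ₁=(c·0.147−b)/D = (29.992816·0.147−3.585472)/0.833512 = 0.987954
λ₂=(a−b·0.147)/D = (0.456413−3.585472·0.147)/0.833512 = -0.084763
w* = 0.987954·x + -0.084763·y:
  w_0 = 0.987954·1.0498 + -0.084763·13.0799 = -0.0715  (Tesla)
  w_1 = 0.987954·1.1788 + -0.084763·6.1983 = 0.6392  (Ford)
  w_2 = 0.987954·1.3568 + -0.084763·10.7147 = 0.4323  (JPMorgan)
Σw_i=1.0000  μᵀw=0.1470
σ²=wᵀΣw=λ₁·μ_p+λ₂ = 0.987954·0.147 + -0.084763 = 0.060466 ≈ 0.0605

Ford (0.6392)


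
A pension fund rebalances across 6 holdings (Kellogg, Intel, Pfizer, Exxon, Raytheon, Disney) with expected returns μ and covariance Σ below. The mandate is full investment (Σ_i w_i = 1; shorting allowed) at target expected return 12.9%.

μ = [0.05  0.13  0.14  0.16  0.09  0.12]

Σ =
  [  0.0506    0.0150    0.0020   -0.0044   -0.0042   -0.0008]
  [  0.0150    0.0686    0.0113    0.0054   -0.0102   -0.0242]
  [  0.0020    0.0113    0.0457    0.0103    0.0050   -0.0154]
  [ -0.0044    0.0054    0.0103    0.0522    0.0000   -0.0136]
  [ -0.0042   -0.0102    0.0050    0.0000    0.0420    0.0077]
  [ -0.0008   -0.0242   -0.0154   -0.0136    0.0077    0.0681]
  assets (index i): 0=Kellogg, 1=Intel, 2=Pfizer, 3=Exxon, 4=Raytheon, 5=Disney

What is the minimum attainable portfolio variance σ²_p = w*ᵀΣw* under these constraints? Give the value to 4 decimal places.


u=Σ⁻¹μ = [0.5884  2.6669  2.7098  3.2887  1.8340  3.7789]
v=Σ⁻¹𝟙 = [17.6533  19.1460  18.1545  22.2866  22.9939  27.6517]
a=μᵀu=1.900219  b=𝟙ᵀu=14.866766  c=𝟙ᵀv=127.885864  D=ac−b²=21.990438
λ₁=(c·0.129−b)/D = (127.885864·0.129−14.866766)/21.990438 = 0.074146
λ₂=(a−b·0.129)/D = (1.900219−14.866766·0.129)/21.990438 = -0.000800
w* = 0.074146·u + -0.000800·v:
  w_0 = 0.074146·0.5884 + -0.000800·17.6533 = 0.0295  (Kellogg)
  w_1 = 0.074146·2.6669 + -0.000800·19.1460 = 0.1824  (Intel)
  w_2 = 0.074146·2.7098 + -0.000800·18.1545 = 0.1864  (Pfizer)
  w_3 = 0.074146·3.2887 + -0.000800·22.2866 = 0.2260  (Exxon)
  w_4 = 0.074146·1.8340 + -0.000800·22.9939 = 0.1176  (Raytheon)
  w_5 = 0.074146·3.7789 + -0.000800·27.6517 = 0.2581  (Disney)
Σw_i=1.0000  μᵀw=0.1290
σ²=wᵀΣw=λ₁·μ_p+λ₂ = 0.074146·0.129 + -0.000800 = 0.008765 ≈ 0.0088

0.0088


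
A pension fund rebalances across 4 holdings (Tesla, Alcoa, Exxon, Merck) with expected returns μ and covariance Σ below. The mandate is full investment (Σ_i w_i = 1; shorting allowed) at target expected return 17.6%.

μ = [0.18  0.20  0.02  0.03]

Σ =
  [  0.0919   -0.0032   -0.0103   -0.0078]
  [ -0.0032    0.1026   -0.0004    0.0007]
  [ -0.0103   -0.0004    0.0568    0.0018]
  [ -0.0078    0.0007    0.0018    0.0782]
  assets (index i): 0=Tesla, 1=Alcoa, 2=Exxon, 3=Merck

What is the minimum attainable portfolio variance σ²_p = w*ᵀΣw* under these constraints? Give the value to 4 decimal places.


0.0389

x=Σ⁻¹μ = [2.1597  2.0157  0.7401  0.5640]
y=Σ⁻¹𝟙 = [14.6286  10.1870  19.8960  13.6977]
a=μᵀx=0.823600  b=𝟙ᵀx=5.479392  c=𝟙ᵀy=58.409270  D=ac−b²=18.082132
λ₁=(c·0.176−b)/D = (58.409270·0.176−5.479392)/18.082132 = 0.265491
λ₂=(a−b·0.176)/D = (0.823600−5.479392·0.176)/18.082132 = -0.007785
w* = 0.265491·x + -0.007785·y:
  w_0 = 0.265491·2.1597 + -0.007785·14.6286 = 0.4595  (Tesla)
  w_1 = 0.265491·2.0157 + -0.007785·10.1870 = 0.4558  (Alcoa)
  w_2 = 0.265491·0.7401 + -0.007785·19.8960 = 0.0416  (Exxon)
  w_3 = 0.265491·0.5640 + -0.007785·13.6977 = 0.0431  (Merck)
Σw_i=1.0000  μᵀw=0.1760
σ²=wᵀΣw=λ₁·μ_p+λ₂ = 0.265491·0.176 + -0.007785 = 0.038941 ≈ 0.0389


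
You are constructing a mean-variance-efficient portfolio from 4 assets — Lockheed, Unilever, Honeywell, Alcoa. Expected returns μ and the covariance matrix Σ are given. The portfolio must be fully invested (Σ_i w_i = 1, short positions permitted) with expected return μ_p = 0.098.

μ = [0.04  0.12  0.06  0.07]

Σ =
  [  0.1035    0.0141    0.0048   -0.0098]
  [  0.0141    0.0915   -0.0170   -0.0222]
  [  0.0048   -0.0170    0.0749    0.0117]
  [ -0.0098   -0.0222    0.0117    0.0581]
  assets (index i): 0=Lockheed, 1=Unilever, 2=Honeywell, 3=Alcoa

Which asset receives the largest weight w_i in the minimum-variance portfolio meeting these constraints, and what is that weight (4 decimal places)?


x=Σ⁻¹μ = [0.2558  1.8766  0.9330  1.7771]
y=Σ⁻¹𝟙 = [8.8121  17.5438  13.2161  22.7401]
a=μᵀx=0.415799  b=𝟙ᵀx=4.842510  c=𝟙ᵀy=62.312068  D=ac−b²=2.459417
λ₁=(c·0.098−b)/D = (62.312068·0.098−4.842510)/2.459417 = 0.513973
λ₂=(a−b·0.098)/D = (0.415799−4.842510·0.098)/2.459417 = -0.023895
w* = 0.513973·x + -0.023895·y:
  w_0 = 0.513973·0.2558 + -0.023895·8.8121 = -0.0791  (Lockheed)
  w_1 = 0.513973·1.8766 + -0.023895·17.5438 = 0.5453  (Unilever)
  w_2 = 0.513973·0.9330 + -0.023895·13.2161 = 0.1637  (Honeywell)
  w_3 = 0.513973·1.7771 + -0.023895·22.7401 = 0.3700  (Alcoa)
Σw_i=1.0000  μᵀw=0.0980
σ²=wᵀΣw=λ₁·μ_p+λ₂ = 0.513973·0.098 + -0.023895 = 0.026475 ≈ 0.0265

Unilever (0.5453)


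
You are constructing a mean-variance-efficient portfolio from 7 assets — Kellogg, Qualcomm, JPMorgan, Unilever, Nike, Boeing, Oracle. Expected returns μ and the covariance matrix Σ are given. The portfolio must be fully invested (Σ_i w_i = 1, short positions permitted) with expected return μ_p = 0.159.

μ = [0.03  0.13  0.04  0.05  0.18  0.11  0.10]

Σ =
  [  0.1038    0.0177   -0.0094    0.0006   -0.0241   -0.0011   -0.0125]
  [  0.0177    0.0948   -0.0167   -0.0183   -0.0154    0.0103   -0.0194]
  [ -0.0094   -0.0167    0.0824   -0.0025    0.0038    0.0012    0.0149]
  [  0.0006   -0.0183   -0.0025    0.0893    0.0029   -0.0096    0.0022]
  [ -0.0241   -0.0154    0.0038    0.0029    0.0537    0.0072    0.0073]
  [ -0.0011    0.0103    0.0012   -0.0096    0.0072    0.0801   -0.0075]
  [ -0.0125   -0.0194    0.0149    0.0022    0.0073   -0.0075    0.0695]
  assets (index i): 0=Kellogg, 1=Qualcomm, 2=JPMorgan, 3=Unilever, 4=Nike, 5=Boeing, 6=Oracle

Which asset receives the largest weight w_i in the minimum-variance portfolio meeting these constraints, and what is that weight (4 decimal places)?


p=Σ⁻¹μ = [1.1019  2.3845  0.5927  0.9884  4.0529  0.9981  1.8263]
q=Σ⁻¹𝟙 = [15.6377  19.6067  13.8116  15.4337  25.5392  11.1870  17.7491]
a=μᵀp=1.438098  b=𝟙ᵀp=11.944683  c=𝟙ᵀq=118.964986  D=ac−b²=28.407834
λ₁=(c·0.159−b)/D = (118.964986·0.159−11.944683)/28.407834 = 0.245381
λ₂=(a−b·0.159)/D = (1.438098−11.944683·0.159)/28.407834 = -0.016232
w* = 0.245381·p + -0.016232·q:
  w_0 = 0.245381·1.1019 + -0.016232·15.6377 = 0.0166  (Kellogg)
  w_1 = 0.245381·2.3845 + -0.016232·19.6067 = 0.2669  (Qualcomm)
  w_2 = 0.245381·0.5927 + -0.016232·13.8116 = -0.0787  (JPMorgan)
  w_3 = 0.245381·0.9884 + -0.016232·15.4337 = -0.0080  (Unilever)
  w_4 = 0.245381·4.0529 + -0.016232·25.5392 = 0.5800  (Nike)
  w_5 = 0.245381·0.9981 + -0.016232·11.1870 = 0.0633  (Boeing)
  w_6 = 0.245381·1.8263 + -0.016232·17.7491 = 0.1600  (Oracle)
Σw_i=1.0000  μᵀw=0.1590
σ²=wᵀΣw=λ₁·μ_p+λ₂ = 0.245381·0.159 + -0.016232 = 0.022784 ≈ 0.0228

Nike (0.5800)


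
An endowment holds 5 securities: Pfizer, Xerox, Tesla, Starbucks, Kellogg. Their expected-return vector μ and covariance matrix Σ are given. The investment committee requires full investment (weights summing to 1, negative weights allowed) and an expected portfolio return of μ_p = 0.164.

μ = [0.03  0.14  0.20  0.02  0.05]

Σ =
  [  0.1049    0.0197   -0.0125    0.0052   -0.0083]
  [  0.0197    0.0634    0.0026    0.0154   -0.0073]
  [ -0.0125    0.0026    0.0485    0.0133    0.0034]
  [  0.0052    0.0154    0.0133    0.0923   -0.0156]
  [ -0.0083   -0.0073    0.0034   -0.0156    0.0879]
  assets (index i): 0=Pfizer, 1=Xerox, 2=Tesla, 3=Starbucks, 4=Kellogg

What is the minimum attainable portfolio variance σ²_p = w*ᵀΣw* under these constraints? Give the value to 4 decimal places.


p=Σ⁻¹μ = [0.4745  2.1114  4.2886  -0.6959  0.4996]
q=Σ⁻¹𝟙 = [10.4314  11.4218  19.5554  7.8812  13.9524]
a=μᵀp=1.178624  b=𝟙ᵀp=6.678320  c=𝟙ᵀq=63.242210  D=ac−b²=29.938825
λ₁=(c·0.164−b)/D = (63.242210·0.164−6.678320)/29.938825 = 0.123365
λ₂=(a−b·0.164)/D = (1.178624−6.678320·0.164)/29.938825 = 0.002785
w* = 0.123365·p + 0.002785·q:
  w_0 = 0.123365·0.4745 + 0.002785·10.4314 = 0.0876  (Pfizer)
  w_1 = 0.123365·2.1114 + 0.002785·11.4218 = 0.2923  (Xerox)
  w_2 = 0.123365·4.2886 + 0.002785·19.5554 = 0.5835  (Tesla)
  w_3 = 0.123365·-0.6959 + 0.002785·7.8812 = -0.0639  (Starbucks)
  w_4 = 0.123365·0.4996 + 0.002785·13.9524 = 0.1005  (Kellogg)
Σw_i=1.0000  μᵀw=0.1640
σ²=wᵀΣw=λ₁·μ_p+λ₂ = 0.123365·0.164 + 0.002785 = 0.023017 ≈ 0.0230

0.0230


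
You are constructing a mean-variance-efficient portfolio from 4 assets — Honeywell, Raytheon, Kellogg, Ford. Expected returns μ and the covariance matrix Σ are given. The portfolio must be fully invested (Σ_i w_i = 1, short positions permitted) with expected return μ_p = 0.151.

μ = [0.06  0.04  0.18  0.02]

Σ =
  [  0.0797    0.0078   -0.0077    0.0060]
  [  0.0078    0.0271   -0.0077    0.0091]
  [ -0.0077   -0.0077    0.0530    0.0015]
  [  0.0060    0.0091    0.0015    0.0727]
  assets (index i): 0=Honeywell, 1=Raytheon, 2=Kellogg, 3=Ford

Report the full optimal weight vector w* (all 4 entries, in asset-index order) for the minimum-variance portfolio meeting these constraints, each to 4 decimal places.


0.1306  0.2345  0.7568  -0.1218

g=Σ⁻¹μ = [0.9083  2.3761  3.8784  -0.1773]
h=Σ⁻¹𝟙 = [10.6955  38.6397  25.8231  7.5030]
a=μᵀg=0.844113  b=𝟙ᵀg=6.985543  c=𝟙ᵀh=82.661360  D=ac−b²=20.977706
λ₁=(c·0.151−b)/D = (82.661360·0.151−6.985543)/20.977706 = 0.262008
λ₂=(a−b·0.151)/D = (0.844113−6.985543·0.151)/20.977706 = -0.010044
w* = 0.262008·g + -0.010044·h:
  w_0 = 0.262008·0.9083 + -0.010044·10.6955 = 0.1306  (Honeywell)
  w_1 = 0.262008·2.3761 + -0.010044·38.6397 = 0.2345  (Raytheon)
  w_2 = 0.262008·3.8784 + -0.010044·25.8231 = 0.7568  (Kellogg)
  w_3 = 0.262008·-0.1773 + -0.010044·7.5030 = -0.1218  (Ford)
Σw_i=1.0000  μᵀw=0.1510
σ²=wᵀΣw=λ₁·μ_p+λ₂ = 0.262008·0.151 + -0.010044 = 0.029519 ≈ 0.0295


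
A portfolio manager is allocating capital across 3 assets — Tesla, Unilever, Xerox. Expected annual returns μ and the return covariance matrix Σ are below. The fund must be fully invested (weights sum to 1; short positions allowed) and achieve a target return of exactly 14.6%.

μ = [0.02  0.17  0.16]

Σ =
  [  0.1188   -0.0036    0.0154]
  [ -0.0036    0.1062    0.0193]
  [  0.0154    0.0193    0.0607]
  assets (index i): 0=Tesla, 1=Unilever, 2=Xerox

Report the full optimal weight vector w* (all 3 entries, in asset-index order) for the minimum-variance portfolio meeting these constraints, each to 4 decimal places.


u=Σ⁻¹μ = [-0.0918  1.1827  2.2831]
v=Σ⁻¹𝟙 = [7.0438  7.4142  12.3300]
a=μᵀu=0.564530  b=𝟙ᵀu=3.374091  c=𝟙ᵀv=26.788050  D=ac−b²=3.738166
λ₁=(c·0.146−b)/D = (26.788050·0.146−3.374091)/3.738166 = 0.143644
λ₂=(a−b·0.146)/D = (0.564530−3.374091·0.146)/3.738166 = 0.019237
w* = 0.143644·u + 0.019237·v:
  w_0 = 0.143644·-0.0918 + 0.019237·7.0438 = 0.1223  (Tesla)
  w_1 = 0.143644·1.1827 + 0.019237·7.4142 = 0.3125  (Unilever)
  w_2 = 0.143644·2.2831 + 0.019237·12.3300 = 0.5652  (Xerox)
Σw_i=1.0000  μᵀw=0.1460
σ²=wᵀΣw=λ₁·μ_p+λ₂ = 0.143644·0.146 + 0.019237 = 0.040209 ≈ 0.0402

0.1223  0.3125  0.5652


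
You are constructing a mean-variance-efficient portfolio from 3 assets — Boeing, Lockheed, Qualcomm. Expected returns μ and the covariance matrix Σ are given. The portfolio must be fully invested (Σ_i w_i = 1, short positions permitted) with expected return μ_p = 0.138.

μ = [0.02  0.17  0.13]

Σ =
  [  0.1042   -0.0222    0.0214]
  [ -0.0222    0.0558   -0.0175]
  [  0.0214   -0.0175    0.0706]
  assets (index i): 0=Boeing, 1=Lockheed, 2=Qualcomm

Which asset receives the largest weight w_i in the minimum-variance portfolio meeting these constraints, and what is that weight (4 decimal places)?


u=Σ⁻¹μ = [0.5098  4.0969  2.7024]
v=Σ⁻¹𝟙 = [12.0062  28.1901  17.5127]
a=μᵀu=1.057982  b=𝟙ᵀu=7.309096  c=𝟙ᵀv=57.709049  D=ac−b²=7.632226
λ₁=(c·0.138−b)/D = (57.709049·0.138−7.309096)/7.632226 = 0.085788
λ₂=(a−b·0.138)/D = (1.057982−7.309096·0.138)/7.632226 = 0.006463
w* = 0.085788·u + 0.006463·v:
  w_0 = 0.085788·0.5098 + 0.006463·12.0062 = 0.1213  (Boeing)
  w_1 = 0.085788·4.0969 + 0.006463·28.1901 = 0.5337  (Lockheed)
  w_2 = 0.085788·2.7024 + 0.006463·17.5127 = 0.3450  (Qualcomm)
Σw_i=1.0000  μᵀw=0.1380
σ²=wᵀΣw=λ₁·μ_p+λ₂ = 0.085788·0.138 + 0.006463 = 0.018302 ≈ 0.0183

Lockheed (0.5337)


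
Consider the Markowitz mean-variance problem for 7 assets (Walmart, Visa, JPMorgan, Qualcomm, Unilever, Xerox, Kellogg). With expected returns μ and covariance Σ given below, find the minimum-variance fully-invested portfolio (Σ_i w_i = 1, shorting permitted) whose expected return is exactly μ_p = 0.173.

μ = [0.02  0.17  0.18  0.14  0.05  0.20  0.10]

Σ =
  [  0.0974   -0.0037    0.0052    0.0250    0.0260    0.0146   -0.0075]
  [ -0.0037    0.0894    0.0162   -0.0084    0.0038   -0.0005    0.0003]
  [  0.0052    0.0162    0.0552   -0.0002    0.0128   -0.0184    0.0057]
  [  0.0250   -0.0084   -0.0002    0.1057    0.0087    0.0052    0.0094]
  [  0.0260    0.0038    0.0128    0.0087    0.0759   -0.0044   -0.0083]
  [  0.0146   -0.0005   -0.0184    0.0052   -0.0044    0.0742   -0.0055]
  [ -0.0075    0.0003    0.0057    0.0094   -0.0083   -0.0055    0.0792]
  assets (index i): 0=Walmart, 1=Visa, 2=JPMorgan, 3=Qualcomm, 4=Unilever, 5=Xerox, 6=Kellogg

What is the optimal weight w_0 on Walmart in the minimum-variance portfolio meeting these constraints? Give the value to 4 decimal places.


-0.0537

x=Σ⁻¹μ = [-0.9227  1.2490  4.0865  1.3320  0.4098  3.9062  1.0325]
y=Σ⁻¹𝟙 = [3.4966  8.3380  17.7228  6.3944  10.3535  18.3883  13.2534]
a=μᵀx=2.020917  b=𝟙ᵀx=11.093394  c=𝟙ᵀy=77.947044  D=ac−b²=34.461126
λ₁=(c·0.173−b)/D = (77.947044·0.173−11.093394)/34.461126 = 0.069395
λ₂=(a−b·0.173)/D = (2.020917−11.093394·0.173)/34.461126 = 0.002953
w* = 0.069395·x + 0.002953·y:
  w_0 = 0.069395·-0.9227 + 0.002953·3.4966 = -0.0537  (Walmart)
  w_1 = 0.069395·1.2490 + 0.002953·8.3380 = 0.1113  (Visa)
  w_2 = 0.069395·4.0865 + 0.002953·17.7228 = 0.3359  (JPMorgan)
  w_3 = 0.069395·1.3320 + 0.002953·6.3944 = 0.1113  (Qualcomm)
  w_4 = 0.069395·0.4098 + 0.002953·10.3535 = 0.0590  (Unilever)
  w_5 = 0.069395·3.9062 + 0.002953·18.3883 = 0.3254  (Xerox)
  w_6 = 0.069395·1.0325 + 0.002953·13.2534 = 0.1108  (Kellogg)
Σw_i=1.0000  μᵀw=0.1730
σ²=wᵀΣw=λ₁·μ_p+λ₂ = 0.069395·0.173 + 0.002953 = 0.014958 ≈ 0.0150


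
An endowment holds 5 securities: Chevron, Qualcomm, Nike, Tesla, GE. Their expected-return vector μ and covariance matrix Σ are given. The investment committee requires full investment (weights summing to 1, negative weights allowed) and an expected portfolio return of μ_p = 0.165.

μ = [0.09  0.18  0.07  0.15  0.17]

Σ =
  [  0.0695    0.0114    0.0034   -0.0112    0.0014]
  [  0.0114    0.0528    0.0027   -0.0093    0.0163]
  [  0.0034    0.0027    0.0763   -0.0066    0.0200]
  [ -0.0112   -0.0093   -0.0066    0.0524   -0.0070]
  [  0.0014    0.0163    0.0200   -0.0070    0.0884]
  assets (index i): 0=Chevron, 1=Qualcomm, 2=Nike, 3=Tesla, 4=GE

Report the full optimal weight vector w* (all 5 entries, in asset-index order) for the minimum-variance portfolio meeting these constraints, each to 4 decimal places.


p=Σ⁻¹μ = [1.3302  3.3489  0.7095  4.0234  1.4426]
q=Σ⁻¹𝟙 = [15.2469  17.7172  12.3265  28.0061  7.2328]
a=μᵀp=1.620938  b=𝟙ᵀp=10.854645  c=𝟙ᵀq=80.529347  D=ac−b²=12.709740
λ₁=(c·0.165−b)/D = (80.529347·0.165−10.854645)/12.709740 = 0.191404
λ₂=(a−b·0.165)/D = (1.620938−10.854645·0.165)/12.709740 = -0.013382
w* = 0.191404·p + -0.013382·q:
  w_0 = 0.191404·1.3302 + -0.013382·15.2469 = 0.0506  (Chevron)
  w_1 = 0.191404·3.3489 + -0.013382·17.7172 = 0.4039  (Qualcomm)
  w_2 = 0.191404·0.7095 + -0.013382·12.3265 = -0.0291  (Nike)
  w_3 = 0.191404·4.0234 + -0.013382·28.0061 = 0.3953  (Tesla)
  w_4 = 0.191404·1.4426 + -0.013382·7.2328 = 0.1793  (GE)
Σw_i=1.0000  μᵀw=0.1650
σ²=wᵀΣw=λ₁·μ_p+λ₂ = 0.191404·0.165 + -0.013382 = 0.018200 ≈ 0.0182

0.0506  0.4039  -0.0291  0.3953  0.1793


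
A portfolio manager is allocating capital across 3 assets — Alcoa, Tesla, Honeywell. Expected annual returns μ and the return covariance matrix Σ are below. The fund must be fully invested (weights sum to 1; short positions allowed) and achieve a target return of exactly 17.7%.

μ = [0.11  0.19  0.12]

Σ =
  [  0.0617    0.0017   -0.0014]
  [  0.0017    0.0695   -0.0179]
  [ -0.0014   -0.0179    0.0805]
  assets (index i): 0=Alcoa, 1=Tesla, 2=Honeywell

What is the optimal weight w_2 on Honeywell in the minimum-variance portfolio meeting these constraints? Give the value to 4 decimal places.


0.2391

p=Σ⁻¹μ = [1.7437  3.2702  2.2482]
q=Σ⁻¹𝟙 = [16.0834  18.3155  16.7747]
a=μᵀp=1.082926  b=𝟙ᵀp=7.262083  c=𝟙ᵀq=51.173619  D=ac−b²=2.679374
λ₁=(c·0.177−b)/D = (51.173619·0.177−7.262083)/2.679374 = 0.670174
λ₂=(a−b·0.177)/D = (1.082926−7.262083·0.177)/2.679374 = -0.075564
w* = 0.670174·p + -0.075564·q:
  w_0 = 0.670174·1.7437 + -0.075564·16.0834 = -0.0467  (Alcoa)
  w_1 = 0.670174·3.2702 + -0.075564·18.3155 = 0.8076  (Tesla)
  w_2 = 0.670174·2.2482 + -0.075564·16.7747 = 0.2391  (Honeywell)
Σw_i=1.0000  μᵀw=0.1770
σ²=wᵀΣw=λ₁·μ_p+λ₂ = 0.670174·0.177 + -0.075564 = 0.043057 ≈ 0.0431


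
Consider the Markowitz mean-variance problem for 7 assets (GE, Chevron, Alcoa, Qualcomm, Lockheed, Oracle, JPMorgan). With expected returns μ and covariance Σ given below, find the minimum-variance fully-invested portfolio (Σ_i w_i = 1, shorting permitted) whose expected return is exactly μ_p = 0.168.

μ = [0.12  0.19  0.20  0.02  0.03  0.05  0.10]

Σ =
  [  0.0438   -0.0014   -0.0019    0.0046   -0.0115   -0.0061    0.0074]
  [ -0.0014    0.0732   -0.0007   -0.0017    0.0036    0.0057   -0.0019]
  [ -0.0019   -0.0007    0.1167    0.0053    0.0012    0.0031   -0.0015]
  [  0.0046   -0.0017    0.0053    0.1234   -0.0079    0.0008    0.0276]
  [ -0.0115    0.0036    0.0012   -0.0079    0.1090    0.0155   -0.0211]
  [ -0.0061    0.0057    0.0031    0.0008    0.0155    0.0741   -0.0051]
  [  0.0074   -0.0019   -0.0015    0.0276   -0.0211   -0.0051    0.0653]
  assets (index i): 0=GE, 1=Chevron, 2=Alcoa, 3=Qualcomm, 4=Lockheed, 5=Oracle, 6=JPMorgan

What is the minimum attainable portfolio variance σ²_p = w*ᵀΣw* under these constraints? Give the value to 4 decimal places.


0.0213

u=Σ⁻¹μ = [2.9128  2.6234  1.7909  -0.3343  0.7003  0.6143  1.7344]
v=Σ⁻¹𝟙 = [25.5939  13.1326  8.6249  4.0252  13.0385  12.5952  16.4893]
a=μᵀu=1.424646  b=𝟙ᵀu=10.041799  c=𝟙ᵀv=93.499615  D=ac−b²=32.366108
λ₁=(c·0.168−b)/D = (93.499615·0.168−10.041799)/32.366108 = 0.175064
λ₂=(a−b·0.168)/D = (1.424646−10.041799·0.168)/32.366108 = -0.008107
w* = 0.175064·u + -0.008107·v:
  w_0 = 0.175064·2.9128 + -0.008107·25.5939 = 0.3024  (GE)
  w_1 = 0.175064·2.6234 + -0.008107·13.1326 = 0.3528  (Chevron)
  w_2 = 0.175064·1.7909 + -0.008107·8.6249 = 0.2436  (Alcoa)
  w_3 = 0.175064·-0.3343 + -0.008107·4.0252 = -0.0912  (Qualcomm)
  w_4 = 0.175064·0.7003 + -0.008107·13.0385 = 0.0169  (Lockheed)
  w_5 = 0.175064·0.6143 + -0.008107·12.5952 = 0.0054  (Oracle)
  w_6 = 0.175064·1.7344 + -0.008107·16.4893 = 0.1700  (JPMorgan)
Σw_i=1.0000  μᵀw=0.1680
σ²=wᵀΣw=λ₁·μ_p+λ₂ = 0.175064·0.168 + -0.008107 = 0.021304 ≈ 0.0213


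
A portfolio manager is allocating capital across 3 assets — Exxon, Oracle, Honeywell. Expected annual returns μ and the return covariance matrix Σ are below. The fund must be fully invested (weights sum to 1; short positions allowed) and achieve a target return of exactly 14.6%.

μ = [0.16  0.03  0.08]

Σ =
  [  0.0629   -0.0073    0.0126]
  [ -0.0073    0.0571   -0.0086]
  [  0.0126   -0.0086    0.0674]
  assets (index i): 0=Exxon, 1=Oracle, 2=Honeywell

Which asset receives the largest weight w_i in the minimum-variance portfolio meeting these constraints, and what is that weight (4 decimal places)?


p=Σ⁻¹μ = [2.4869  0.9707  0.8459]
q=Σ⁻¹𝟙 = [15.4699  21.7071  14.7145]
a=μᵀp=0.494703  b=𝟙ᵀp=4.303565  c=𝟙ᵀq=51.891572  D=ac−b²=7.150242
λ₁=(c·0.146−b)/D = (51.891572·0.146−4.303565)/7.150242 = 0.457691
λ₂=(a−b·0.146)/D = (0.494703−4.303565·0.146)/7.150242 = -0.018687
w* = 0.457691·p + -0.018687·q:
  w_0 = 0.457691·2.4869 + -0.018687·15.4699 = 0.8492  (Exxon)
  w_1 = 0.457691·0.9707 + -0.018687·21.7071 = 0.0387  (Oracle)
  w_2 = 0.457691·0.8459 + -0.018687·14.7145 = 0.1122  (Honeywell)
Σw_i=1.0000  μᵀw=0.1460
σ²=wᵀΣw=λ₁·μ_p+λ₂ = 0.457691·0.146 + -0.018687 = 0.048136 ≈ 0.0481

Exxon (0.8492)


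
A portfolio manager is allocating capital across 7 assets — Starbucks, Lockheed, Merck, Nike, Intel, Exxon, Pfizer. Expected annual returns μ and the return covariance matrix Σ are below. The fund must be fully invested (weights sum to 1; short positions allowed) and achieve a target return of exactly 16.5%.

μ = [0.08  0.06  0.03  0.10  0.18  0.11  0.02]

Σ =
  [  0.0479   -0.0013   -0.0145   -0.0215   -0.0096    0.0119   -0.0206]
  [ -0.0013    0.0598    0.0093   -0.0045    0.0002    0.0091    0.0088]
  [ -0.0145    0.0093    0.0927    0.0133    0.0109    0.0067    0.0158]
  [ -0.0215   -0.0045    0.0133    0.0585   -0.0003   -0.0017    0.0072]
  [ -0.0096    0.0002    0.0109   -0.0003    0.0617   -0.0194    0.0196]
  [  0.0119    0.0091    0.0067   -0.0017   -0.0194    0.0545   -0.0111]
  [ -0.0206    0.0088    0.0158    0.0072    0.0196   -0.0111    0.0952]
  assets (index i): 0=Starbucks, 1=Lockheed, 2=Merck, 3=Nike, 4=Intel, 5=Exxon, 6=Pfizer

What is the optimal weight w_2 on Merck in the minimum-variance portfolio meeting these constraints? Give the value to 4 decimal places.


-0.1445

p=Σ⁻¹μ = [3.1571  0.9106  -0.4661  3.1425  4.3924  2.9129  0.0841]
q=Σ⁻¹𝟙 = [42.7904  14.6206  5.2555  31.8747  23.7505  17.8766  12.3236]
a=μᵀp=1.720219  b=𝟙ᵀp=14.133583  c=𝟙ᵀq=148.491867  D=ac−b²=55.680317
λ₁=(c·0.165−b)/D = (148.491867·0.165−14.133583)/55.680317 = 0.186198
λ₂=(a−b·0.165)/D = (1.720219−14.133583·0.165)/55.680317 = -0.010988
w* = 0.186198·p + -0.010988·q:
  w_0 = 0.186198·3.1571 + -0.010988·42.7904 = 0.1177  (Starbucks)
  w_1 = 0.186198·0.9106 + -0.010988·14.6206 = 0.0089  (Lockheed)
  w_2 = 0.186198·-0.4661 + -0.010988·5.2555 = -0.1445  (Merck)
  w_3 = 0.186198·3.1425 + -0.010988·31.8747 = 0.2349  (Nike)
  w_4 = 0.186198·4.3924 + -0.010988·23.7505 = 0.5569  (Intel)
  w_5 = 0.186198·2.9129 + -0.010988·17.8766 = 0.3460  (Exxon)
  w_6 = 0.186198·0.0841 + -0.010988·12.3236 = -0.1198  (Pfizer)
Σw_i=1.0000  μᵀw=0.1650
σ²=wᵀΣw=λ₁·μ_p+λ₂ = 0.186198·0.165 + -0.010988 = 0.019735 ≈ 0.0197


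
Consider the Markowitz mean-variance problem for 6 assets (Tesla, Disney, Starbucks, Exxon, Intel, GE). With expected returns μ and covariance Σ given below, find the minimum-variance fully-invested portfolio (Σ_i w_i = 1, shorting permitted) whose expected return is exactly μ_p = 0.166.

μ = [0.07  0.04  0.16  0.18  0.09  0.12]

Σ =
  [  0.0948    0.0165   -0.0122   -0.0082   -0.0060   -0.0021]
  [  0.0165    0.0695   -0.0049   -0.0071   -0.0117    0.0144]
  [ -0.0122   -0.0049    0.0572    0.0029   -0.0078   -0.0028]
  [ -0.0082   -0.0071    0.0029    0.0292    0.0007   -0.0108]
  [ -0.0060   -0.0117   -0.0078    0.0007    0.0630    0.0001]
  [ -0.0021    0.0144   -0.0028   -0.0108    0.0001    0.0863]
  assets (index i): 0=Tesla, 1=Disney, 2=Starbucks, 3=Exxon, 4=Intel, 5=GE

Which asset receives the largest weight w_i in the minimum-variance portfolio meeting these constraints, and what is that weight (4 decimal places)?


Exxon (0.5951)

x=Σ⁻¹μ = [1.8098  1.0131  3.2956  7.3898  2.1114  2.2948]
y=Σ⁻¹𝟙 = [16.3703  17.5623  24.0670  45.9228  23.1384  15.5565]
a=μᵀx=2.490067  b=𝟙ᵀx=17.914486  c=𝟙ᵀy=142.617366  D=ac−b²=34.198028
λ₁=(c·0.166−b)/D = (142.617366·0.166−17.914486)/34.198028 = 0.168431
λ₂=(a−b·0.166)/D = (2.490067−17.914486·0.166)/34.198028 = -0.014145
w* = 0.168431·x + -0.014145·y:
  w_0 = 0.168431·1.8098 + -0.014145·16.3703 = 0.0733  (Tesla)
  w_1 = 0.168431·1.0131 + -0.014145·17.5623 = -0.0778  (Disney)
  w_2 = 0.168431·3.2956 + -0.014145·24.0670 = 0.2146  (Starbucks)
  w_3 = 0.168431·7.3898 + -0.014145·45.9228 = 0.5951  (Exxon)
  w_4 = 0.168431·2.1114 + -0.014145·23.1384 = 0.0283  (Intel)
  w_5 = 0.168431·2.2948 + -0.014145·15.5565 = 0.1665  (GE)
Σw_i=1.0000  μᵀw=0.1660
σ²=wᵀΣw=λ₁·μ_p+λ₂ = 0.168431·0.166 + -0.014145 = 0.013814 ≈ 0.0138


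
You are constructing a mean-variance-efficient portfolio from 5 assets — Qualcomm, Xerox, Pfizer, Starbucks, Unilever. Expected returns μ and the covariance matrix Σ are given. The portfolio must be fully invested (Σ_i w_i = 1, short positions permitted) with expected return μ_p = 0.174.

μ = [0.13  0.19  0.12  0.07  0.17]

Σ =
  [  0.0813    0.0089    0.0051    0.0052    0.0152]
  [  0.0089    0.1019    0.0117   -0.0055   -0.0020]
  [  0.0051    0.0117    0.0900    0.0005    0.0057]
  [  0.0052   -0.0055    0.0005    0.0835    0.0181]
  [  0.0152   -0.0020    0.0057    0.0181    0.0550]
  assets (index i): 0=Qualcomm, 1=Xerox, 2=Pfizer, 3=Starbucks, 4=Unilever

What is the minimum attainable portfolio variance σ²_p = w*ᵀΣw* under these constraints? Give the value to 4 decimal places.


u=Σ⁻¹μ = [0.8196  1.7618  0.8828  0.3048  2.7366]
v=Σ⁻¹𝟙 = [7.8769  8.8760  8.6765  9.3401  12.3547]
a=μᵀu=1.033800  b=𝟙ᵀu=6.505727  c=𝟙ᵀv=47.124240  D=ac−b²=6.392539
λ₁=(c·0.174−b)/D = (47.124240·0.174−6.505727)/6.392539 = 0.264979
λ₂=(a−b·0.174)/D = (1.033800−6.505727·0.174)/6.392539 = -0.015361
w* = 0.264979·u + -0.015361·v:
  w_0 = 0.264979·0.8196 + -0.015361·7.8769 = 0.0962  (Qualcomm)
  w_1 = 0.264979·1.7618 + -0.015361·8.8760 = 0.3305  (Xerox)
  w_2 = 0.264979·0.8828 + -0.015361·8.6765 = 0.1007  (Pfizer)
  w_3 = 0.264979·0.3048 + -0.015361·9.3401 = -0.0627  (Starbucks)
  w_4 = 0.264979·2.7366 + -0.015361·12.3547 = 0.5354  (Unilever)
Σw_i=1.0000  μᵀw=0.1740
σ²=wᵀΣw=λ₁·μ_p+λ₂ = 0.264979·0.174 + -0.015361 = 0.030745 ≈ 0.0307

0.0307


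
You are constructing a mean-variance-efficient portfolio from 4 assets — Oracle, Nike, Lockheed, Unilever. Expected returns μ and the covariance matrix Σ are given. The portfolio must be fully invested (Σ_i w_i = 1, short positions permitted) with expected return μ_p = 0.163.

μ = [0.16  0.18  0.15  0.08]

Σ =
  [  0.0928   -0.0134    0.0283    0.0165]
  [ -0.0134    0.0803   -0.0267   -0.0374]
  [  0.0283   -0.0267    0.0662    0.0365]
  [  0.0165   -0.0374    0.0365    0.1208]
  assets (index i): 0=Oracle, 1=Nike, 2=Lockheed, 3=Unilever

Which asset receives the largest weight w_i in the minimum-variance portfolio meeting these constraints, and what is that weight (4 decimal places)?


Nike (0.4527)

x=Σ⁻¹μ = [1.2715  3.7589  2.7925  0.8086]
y=Σ⁻¹𝟙 = [7.5662  23.5614  16.0279  9.6965]
a=μᵀx=1.363613  b=𝟙ᵀx=8.631538  c=𝟙ᵀy=56.851930  D=ac−b²=3.020597
λ₁=(c·0.163−b)/D = (56.851930·0.163−8.631538)/3.020597 = 0.210331
λ₂=(a−b·0.163)/D = (1.363613−8.631538·0.163)/3.020597 = -0.014344
w* = 0.210331·x + -0.014344·y:
  w_0 = 0.210331·1.2715 + -0.014344·7.5662 = 0.1589  (Oracle)
  w_1 = 0.210331·3.7589 + -0.014344·23.5614 = 0.4527  (Nike)
  w_2 = 0.210331·2.7925 + -0.014344·16.0279 = 0.3575  (Lockheed)
  w_3 = 0.210331·0.8086 + -0.014344·9.6965 = 0.0310  (Unilever)
Σw_i=1.0000  μᵀw=0.1630
σ²=wᵀΣw=λ₁·μ_p+λ₂ = 0.210331·0.163 + -0.014344 = 0.019940 ≈ 0.0199


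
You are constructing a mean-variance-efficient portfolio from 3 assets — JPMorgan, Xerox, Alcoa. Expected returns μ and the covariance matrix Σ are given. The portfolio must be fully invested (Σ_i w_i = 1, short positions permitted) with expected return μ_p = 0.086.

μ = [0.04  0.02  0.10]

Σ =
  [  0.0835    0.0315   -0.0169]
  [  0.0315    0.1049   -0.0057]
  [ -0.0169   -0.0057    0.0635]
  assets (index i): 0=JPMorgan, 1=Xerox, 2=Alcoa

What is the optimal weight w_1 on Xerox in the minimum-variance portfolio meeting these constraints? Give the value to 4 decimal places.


p=Σ⁻¹μ = [0.8281  0.0397  1.7988]
q=Σ⁻¹𝟙 = [13.5407  6.5503  19.9398]
a=μᵀp=0.213796  b=𝟙ᵀp=2.666609  c=𝟙ᵀq=40.030730  D=ac−b²=1.447598
λ₁=(c·0.086−b)/D = (40.030730·0.086−2.666609)/1.447598 = 0.536084
λ₂=(a−b·0.086)/D = (0.213796−2.666609·0.086)/1.447598 = -0.010730
w* = 0.536084·p + -0.010730·q:
  w_0 = 0.536084·0.8281 + -0.010730·13.5407 = 0.2986  (JPMorgan)
  w_1 = 0.536084·0.0397 + -0.010730·6.5503 = -0.0490  (Xerox)
  w_2 = 0.536084·1.7988 + -0.010730·19.9398 = 0.7503  (Alcoa)
Σw_i=1.0000  μᵀw=0.0860
σ²=wᵀΣw=λ₁·μ_p+λ₂ = 0.536084·0.086 + -0.010730 = 0.035373 ≈ 0.0354

-0.0490


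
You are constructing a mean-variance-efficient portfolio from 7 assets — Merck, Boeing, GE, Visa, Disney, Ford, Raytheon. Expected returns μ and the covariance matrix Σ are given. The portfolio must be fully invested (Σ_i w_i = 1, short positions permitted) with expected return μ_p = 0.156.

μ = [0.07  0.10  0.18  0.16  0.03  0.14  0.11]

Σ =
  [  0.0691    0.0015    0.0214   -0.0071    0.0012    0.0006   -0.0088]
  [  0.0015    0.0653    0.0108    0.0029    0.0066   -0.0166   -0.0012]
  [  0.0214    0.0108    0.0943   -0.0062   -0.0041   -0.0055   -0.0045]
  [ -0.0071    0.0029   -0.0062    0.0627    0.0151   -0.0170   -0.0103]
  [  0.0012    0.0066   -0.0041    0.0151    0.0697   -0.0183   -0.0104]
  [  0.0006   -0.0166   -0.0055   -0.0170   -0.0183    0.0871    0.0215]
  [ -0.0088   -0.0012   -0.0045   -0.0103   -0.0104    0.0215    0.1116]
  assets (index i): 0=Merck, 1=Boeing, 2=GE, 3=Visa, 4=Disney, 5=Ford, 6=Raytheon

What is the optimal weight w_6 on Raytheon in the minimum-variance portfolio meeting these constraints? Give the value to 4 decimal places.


g=Σ⁻¹μ = [0.8254  1.6561  1.9812  3.5232  0.4397  2.5708  1.0193]
h=Σ⁻¹𝟙 = [14.2983  16.2220  9.1981  21.1097  15.2684  19.8712  10.1763]
a=μᵀg=1.628939  b=𝟙ᵀg=12.015704  c=𝟙ᵀh=106.144012  D=ac−b²=28.524980
λ₁=(c·0.156−b)/D = (106.144012·0.156−12.015704)/28.524980 = 0.159256
λ₂=(a−b·0.156)/D = (1.628939−12.015704·0.156)/28.524980 = -0.008607
w* = 0.159256·g + -0.008607·h:
  w_0 = 0.159256·0.8254 + -0.008607·14.2983 = 0.0084  (Merck)
  w_1 = 0.159256·1.6561 + -0.008607·16.2220 = 0.1241  (Boeing)
  w_2 = 0.159256·1.9812 + -0.008607·9.1981 = 0.2363  (GE)
  w_3 = 0.159256·3.5232 + -0.008607·21.1097 = 0.3794  (Visa)
  w_4 = 0.159256·0.4397 + -0.008607·15.2684 = -0.0614  (Disney)
  w_5 = 0.159256·2.5708 + -0.008607·19.8712 = 0.2384  (Ford)
  w_6 = 0.159256·1.0193 + -0.008607·10.1763 = 0.0747  (Raytheon)
Σw_i=1.0000  μᵀw=0.1560
σ²=wᵀΣw=λ₁·μ_p+λ₂ = 0.159256·0.156 + -0.008607 = 0.016237 ≈ 0.0162

0.0747


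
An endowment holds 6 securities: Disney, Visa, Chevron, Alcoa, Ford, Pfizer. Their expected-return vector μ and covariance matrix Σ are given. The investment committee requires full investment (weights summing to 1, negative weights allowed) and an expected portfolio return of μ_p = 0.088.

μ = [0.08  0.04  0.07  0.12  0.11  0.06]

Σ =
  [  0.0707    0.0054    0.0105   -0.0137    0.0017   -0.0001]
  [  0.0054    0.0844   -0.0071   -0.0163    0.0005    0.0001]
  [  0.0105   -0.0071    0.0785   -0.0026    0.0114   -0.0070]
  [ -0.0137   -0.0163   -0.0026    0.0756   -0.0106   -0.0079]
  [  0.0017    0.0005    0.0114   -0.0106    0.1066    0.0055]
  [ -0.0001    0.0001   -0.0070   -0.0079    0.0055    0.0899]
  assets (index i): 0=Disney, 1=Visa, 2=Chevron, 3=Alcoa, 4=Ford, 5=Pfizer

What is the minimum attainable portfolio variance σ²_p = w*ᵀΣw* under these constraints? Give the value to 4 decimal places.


u=Σ⁻¹μ = [1.3677  0.8886  0.7816  2.2989  1.1064  0.8631]
v=Σ⁻¹𝟙 = [15.1860  16.2535  12.7921  22.6354  9.2466  13.5417]
a=μᵀu=0.649035  b=𝟙ᵀu=7.306341  c=𝟙ᵀv=89.655333  D=ac−b²=4.806823
λ₁=(c·0.088−b)/D = (89.655333·0.088−7.306341)/4.806823 = 0.121354
λ₂=(a−b·0.088)/D = (0.649035−7.306341·0.088)/4.806823 = 0.001264
w* = 0.121354·u + 0.001264·v:
  w_0 = 0.121354·1.3677 + 0.001264·15.1860 = 0.1852  (Disney)
  w_1 = 0.121354·0.8886 + 0.001264·16.2535 = 0.1284  (Visa)
  w_2 = 0.121354·0.7816 + 0.001264·12.7921 = 0.1110  (Chevron)
  w_3 = 0.121354·2.2989 + 0.001264·22.6354 = 0.3076  (Alcoa)
  w_4 = 0.121354·1.1064 + 0.001264·9.2466 = 0.1460  (Ford)
  w_5 = 0.121354·0.8631 + 0.001264·13.5417 = 0.1219  (Pfizer)
Σw_i=1.0000  μᵀw=0.0880
σ²=wᵀΣw=λ₁·μ_p+λ₂ = 0.121354·0.088 + 0.001264 = 0.011943 ≈ 0.0119

0.0119


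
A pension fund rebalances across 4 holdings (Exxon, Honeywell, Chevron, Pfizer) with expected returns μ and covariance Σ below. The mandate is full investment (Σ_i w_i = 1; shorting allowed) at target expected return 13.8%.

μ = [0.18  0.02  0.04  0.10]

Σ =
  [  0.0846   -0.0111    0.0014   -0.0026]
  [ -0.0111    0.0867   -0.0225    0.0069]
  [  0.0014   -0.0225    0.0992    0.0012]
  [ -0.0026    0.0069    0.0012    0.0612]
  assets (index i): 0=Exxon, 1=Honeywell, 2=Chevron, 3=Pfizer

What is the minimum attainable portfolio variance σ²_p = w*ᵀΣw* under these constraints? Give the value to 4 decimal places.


0.0327

u=Σ⁻¹μ = [2.2374  0.5058  0.4663  1.6629]
v=Σ⁻¹𝟙 = [14.1050  15.5874  13.2365  14.9222]
a=μᵀu=0.597787  b=𝟙ᵀu=4.872331  c=𝟙ᵀv=57.851080  D=ac−b²=10.843033
λ₁=(c·0.138−b)/D = (57.851080·0.138−4.872331)/10.843033 = 0.286923
λ₂=(a−b·0.138)/D = (0.597787−4.872331·0.138)/10.843033 = -0.006879
w* = 0.286923·u + -0.006879·v:
  w_0 = 0.286923·2.2374 + -0.006879·14.1050 = 0.5449  (Exxon)
  w_1 = 0.286923·0.5058 + -0.006879·15.5874 = 0.0379  (Honeywell)
  w_2 = 0.286923·0.4663 + -0.006879·13.2365 = 0.0427  (Chevron)
  w_3 = 0.286923·1.6629 + -0.006879·14.9222 = 0.3745  (Pfizer)
Σw_i=1.0000  μᵀw=0.1380
σ²=wᵀΣw=λ₁·μ_p+λ₂ = 0.286923·0.138 + -0.006879 = 0.032716 ≈ 0.0327


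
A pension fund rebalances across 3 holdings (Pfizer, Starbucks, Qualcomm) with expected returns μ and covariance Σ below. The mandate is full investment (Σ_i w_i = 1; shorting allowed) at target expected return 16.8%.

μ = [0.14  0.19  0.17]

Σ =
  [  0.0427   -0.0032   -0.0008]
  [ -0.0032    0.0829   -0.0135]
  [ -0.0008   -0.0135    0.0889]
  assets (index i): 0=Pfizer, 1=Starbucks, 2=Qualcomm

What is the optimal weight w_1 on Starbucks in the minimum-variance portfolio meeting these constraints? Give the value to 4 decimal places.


0.3823

g=Σ⁻¹μ = [3.5340  2.8145  2.3715]
h=Σ⁻¹𝟙 = [24.8217  15.2666  13.7903]
a=μᵀg=1.432674  b=𝟙ᵀg=8.720028  c=𝟙ᵀh=53.878512  D=ac−b²=1.151446
λ₁=(c·0.168−b)/D = (53.878512·0.168−8.720028)/1.151446 = 0.287953
λ₂=(a−b·0.168)/D = (1.432674−8.720028·0.168)/1.151446 = -0.028044
w* = 0.287953·g + -0.028044·h:
  w_0 = 0.287953·3.5340 + -0.028044·24.8217 = 0.3215  (Pfizer)
  w_1 = 0.287953·2.8145 + -0.028044·15.2666 = 0.3823  (Starbucks)
  w_2 = 0.287953·2.3715 + -0.028044·13.7903 = 0.2961  (Qualcomm)
Σw_i=1.0000  μᵀw=0.1680
σ²=wᵀΣw=λ₁·μ_p+λ₂ = 0.287953·0.168 + -0.028044 = 0.020332 ≈ 0.0203


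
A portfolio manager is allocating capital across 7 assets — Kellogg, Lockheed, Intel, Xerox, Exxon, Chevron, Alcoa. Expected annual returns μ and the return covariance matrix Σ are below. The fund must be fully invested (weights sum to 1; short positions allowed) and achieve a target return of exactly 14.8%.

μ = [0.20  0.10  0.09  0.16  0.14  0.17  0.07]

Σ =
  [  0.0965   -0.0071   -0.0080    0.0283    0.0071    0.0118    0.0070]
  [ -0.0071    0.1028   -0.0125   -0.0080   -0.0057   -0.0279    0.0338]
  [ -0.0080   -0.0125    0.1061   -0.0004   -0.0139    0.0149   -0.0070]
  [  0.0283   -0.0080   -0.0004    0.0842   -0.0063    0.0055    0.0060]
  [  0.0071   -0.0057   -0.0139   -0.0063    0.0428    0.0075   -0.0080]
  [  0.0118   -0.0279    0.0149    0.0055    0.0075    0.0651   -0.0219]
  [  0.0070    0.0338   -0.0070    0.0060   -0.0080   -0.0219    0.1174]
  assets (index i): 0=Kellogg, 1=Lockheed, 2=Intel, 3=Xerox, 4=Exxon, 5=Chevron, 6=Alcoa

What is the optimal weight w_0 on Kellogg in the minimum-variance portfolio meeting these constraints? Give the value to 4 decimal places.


0.1385

p=Σ⁻¹μ = [1.1760  2.0522  1.3484  1.7658  3.7132  2.6164  0.6665]
q=Σ⁻¹𝟙 = [4.0779  15.9139  13.8048  12.5761  29.8855  16.8206  9.0477]
a=μᵀp=1.855579  b=𝟙ᵀp=13.338402  c=𝟙ᵀq=102.126590  D=ac−b²=11.590988
λ₁=(c·0.148−b)/D = (102.126590·0.148−13.338402)/11.590988 = 0.153251
λ₂=(a−b·0.148)/D = (1.855579−13.338402·0.148)/11.590988 = -0.010224
w* = 0.153251·p + -0.010224·q:
  w_0 = 0.153251·1.1760 + -0.010224·4.0779 = 0.1385  (Kellogg)
  w_1 = 0.153251·2.0522 + -0.010224·15.9139 = 0.1518  (Lockheed)
  w_2 = 0.153251·1.3484 + -0.010224·13.8048 = 0.0655  (Intel)
  w_3 = 0.153251·1.7658 + -0.010224·12.5761 = 0.1420  (Xerox)
  w_4 = 0.153251·3.7132 + -0.010224·29.8855 = 0.2635  (Exxon)
  w_5 = 0.153251·2.6164 + -0.010224·16.8206 = 0.2290  (Chevron)
  w_6 = 0.153251·0.6665 + -0.010224·9.0477 = 0.0096  (Alcoa)
Σw_i=1.0000  μᵀw=0.1480
σ²=wᵀΣw=λ₁·μ_p+λ₂ = 0.153251·0.148 + -0.010224 = 0.012457 ≈ 0.0125
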